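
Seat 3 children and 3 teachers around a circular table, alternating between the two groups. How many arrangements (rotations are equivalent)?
Fix one of the children: (3-1)! ways for the remaining children, × 3! ways for the teachers = 2 × 6 = 12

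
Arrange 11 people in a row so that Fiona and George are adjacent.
Treat as block: (11-1)! × 2! = 3628800 × 2 = 7257600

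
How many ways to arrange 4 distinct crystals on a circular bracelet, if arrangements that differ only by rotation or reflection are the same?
(4-1)!/2 = 6/2 = 3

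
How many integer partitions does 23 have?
Pentagonal recurrence p(n) = p(n-1) + p(n-2) - p(n-5) - p(n-7) + p(n-12) + p(n-15) - ... gives p(0..22) = 1, 1, 2, 3, 5, 7, 11, 15, 22, 30, 42, 56, 77, 101, 135, 176, 231, 297, 385, 490, 627, 792, 1002. p(23) = p(22) + p(21) - p(18) - p(16) + p(11) + p(8) - p(1) = 1002 + 792 - 385 - 231 + 56 + 22 - 1 = 1255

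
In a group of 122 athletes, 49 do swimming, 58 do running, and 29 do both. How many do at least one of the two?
|A∪B| = |A| + |B| - |A∩B| = 49 + 58 - 29 = 78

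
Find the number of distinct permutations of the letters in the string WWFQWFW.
7! / (4! × 1! × 2!) = 105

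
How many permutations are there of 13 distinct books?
13! = 6227020800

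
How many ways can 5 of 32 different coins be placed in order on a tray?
P(32,5) = 32!/(32-5)! = 24165120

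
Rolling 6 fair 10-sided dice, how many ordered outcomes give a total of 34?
Coefficient of x^34 in (x + x² + ... + x^10)^6. By inclusion-exclusion on dice exceeding 10: Σ_j (-1)^j C(6,j)·C(34-1-10j, 5) = C(6,0)·C(33,5) - C(6,1)·C(23,5) + C(6,2)·C(13,5) = 1·237336 - 6·33649 + 15·1287 = 54747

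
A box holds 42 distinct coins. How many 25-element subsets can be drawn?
C(42,25) = 42!/(25!×17!) = 254661927156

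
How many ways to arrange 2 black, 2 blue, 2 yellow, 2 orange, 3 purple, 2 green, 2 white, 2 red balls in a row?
17! / (2! × 2! × 2! × 2! × 3! × 2! × 2! × 2!) = 463134672000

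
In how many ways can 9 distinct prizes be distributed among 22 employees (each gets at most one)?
P(22,9) = 22!/(22-9)! = 180503769600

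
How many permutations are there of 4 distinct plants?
4! = 24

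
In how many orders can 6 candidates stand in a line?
6! = 720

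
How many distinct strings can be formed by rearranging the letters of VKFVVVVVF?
9! / (6! × 2! × 1!) = 252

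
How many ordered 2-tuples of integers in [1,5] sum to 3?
Coefficient of x^3 in (x + x² + ... + x^5)^2. By inclusion-exclusion on dice exceeding 5: Σ_j (-1)^j C(2,j)·C(3-1-5j, 1) = C(2,0)·C(2,1) = 1·2 = 2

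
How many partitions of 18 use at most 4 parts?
By conjugation, equals partitions of 18 into parts ≤ 4. Let r_j(i) = number of partitions of i into parts ≤ j, for i = 0..18. r_1(i) = 1 for all i; r_j(i) = r_{j-1}(i) + r_j(i-j). Rows j = 2..4: ≤2: 1 1 2 2 3 3 4 4 5 5 6 6 7 7 8 8 9 9 10; ≤3: 1 1 2 3 4 5 7 8 10 12 14 16 19 21 24 27 30 33 37; ≤4: 1 1 2 3 5 6 9 11 15 18 23 27 34 39 47 54 64 72 84. r_4(18) = 84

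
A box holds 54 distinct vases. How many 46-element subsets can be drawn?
C(54,46) = 54!/(46!×8!) = 1040465790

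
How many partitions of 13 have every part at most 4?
Let r_j(i) = number of partitions of i into parts ≤ j, for i = 0..13. r_1(i) = 1 for all i; r_j(i) = r_{j-1}(i) + r_j(i-j). Rows j = 2..4: ≤2: 1 1 2 2 3 3 4 4 5 5 6 6 7 7; ≤3: 1 1 2 3 4 5 7 8 10 12 14 16 19 21; ≤4: 1 1 2 3 5 6 9 11 15 18 23 27 34 39. r_4(13) = 39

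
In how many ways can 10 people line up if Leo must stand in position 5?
Fix one position: (10-1)! = 362880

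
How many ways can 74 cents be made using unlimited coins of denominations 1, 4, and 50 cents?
Coefficient of x^74 in 1/(1-x^1) · 1/(1-x^4) · 1/(1-x^50). Case on j = number of 50-cent coins (j = 0..1); remainder r = 74 - 50j is made from {1,4} in ⌊r/4⌋+1 ways. r = 74, 24 → 19 + 7 = 26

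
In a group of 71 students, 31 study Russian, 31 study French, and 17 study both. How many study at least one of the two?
|A∪B| = |A| + |B| - |A∩B| = 31 + 31 - 17 = 45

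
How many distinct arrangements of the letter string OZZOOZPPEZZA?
12! / (1! × 1! × 2! × 5! × 3!) = 332640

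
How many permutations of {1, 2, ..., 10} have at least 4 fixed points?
Exactly j fixed points: C(10,j)·!(10-j); sum over j ≥ 4 (derangement numbers via !m = (m-1)·(!(m-1) + !(m-2)): !0..!6 = 1, 0, 1, 2, 9, 44, 265). Σ_{j=4}^{10} C(10,j)·!(10-j) = C(10,4)·!6 + C(10,5)·!5 + C(10,6)·!4 + C(10,7)·!3 + C(10,8)·!2 + C(10,9)·!1 + C(10,10)·!0 = 210·265 + 252·44 + 210·9 + 120·2 + 45·1 + 10·0 + 1·1 = 68914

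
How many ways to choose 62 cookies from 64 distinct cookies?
C(64,62) = 64!/(62!×2!) = 2016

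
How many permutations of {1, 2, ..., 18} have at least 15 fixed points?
Exactly j fixed points: C(18,j)·!(18-j); sum over j ≥ 15 (derangement numbers via !m = (m-1)·(!(m-1) + !(m-2)): !0..!3 = 1, 0, 1, 2). Σ_{j=15}^{18} C(18,j)·!(18-j) = C(18,15)·!3 + C(18,16)·!2 + C(18,17)·!1 + C(18,18)·!0 = 816·2 + 153·1 + 18·0 + 1·1 = 1786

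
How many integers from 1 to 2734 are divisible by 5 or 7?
⌊2734/5⌋ + ⌊2734/7⌋ - ⌊2734/35⌋ = 546 + 390 - 78 = 858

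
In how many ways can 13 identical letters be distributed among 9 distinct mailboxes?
C(13+9-1, 9-1) = C(21, 8) = 203490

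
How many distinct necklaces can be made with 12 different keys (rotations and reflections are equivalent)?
(12-1)!/2 = 39916800/2 = 19958400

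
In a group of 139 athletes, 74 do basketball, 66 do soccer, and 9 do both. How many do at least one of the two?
|A∪B| = |A| + |B| - |A∩B| = 74 + 66 - 9 = 131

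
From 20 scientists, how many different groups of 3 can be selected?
C(20,3) = 20!/(3!×17!) = 1140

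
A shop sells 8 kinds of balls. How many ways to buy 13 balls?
C(13+8-1, 8-1) = C(20, 7) = 77520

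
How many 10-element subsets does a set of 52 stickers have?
C(52,10) = 52!/(10!×42!) = 15820024220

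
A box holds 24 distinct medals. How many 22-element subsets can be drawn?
C(24,22) = 24!/(22!×2!) = 276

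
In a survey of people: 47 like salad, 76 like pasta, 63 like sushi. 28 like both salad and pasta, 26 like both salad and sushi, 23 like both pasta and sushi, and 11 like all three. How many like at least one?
|A∪B∪C| = 47+76+63-28-26-23+11 = 120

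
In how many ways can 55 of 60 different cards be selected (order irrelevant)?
C(60,55) = 60!/(55!×5!) = 5461512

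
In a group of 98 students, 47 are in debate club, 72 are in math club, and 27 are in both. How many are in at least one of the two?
|A∪B| = |A| + |B| - |A∩B| = 47 + 72 - 27 = 92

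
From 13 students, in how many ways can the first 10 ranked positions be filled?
P(13,10) = 13!/(13-10)! = 1037836800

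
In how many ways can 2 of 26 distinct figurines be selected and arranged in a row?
P(26,2) = 26!/(26-2)! = 650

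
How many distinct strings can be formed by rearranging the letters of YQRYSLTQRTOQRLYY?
16! / (3! × 3! × 1! × 4! × 2! × 2! × 1!) = 6054048000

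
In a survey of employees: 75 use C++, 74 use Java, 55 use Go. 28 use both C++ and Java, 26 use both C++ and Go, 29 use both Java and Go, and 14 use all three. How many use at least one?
|A∪B∪C| = 75+74+55-28-26-29+14 = 135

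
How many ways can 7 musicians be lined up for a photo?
7! = 5040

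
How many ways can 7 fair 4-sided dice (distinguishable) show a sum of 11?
Coefficient of x^11 in (x + x² + ... + x^4)^7. By inclusion-exclusion on dice exceeding 4: Σ_j (-1)^j C(7,j)·C(11-1-4j, 6) = C(7,0)·C(10,6) - C(7,1)·C(6,6) = 1·210 - 7·1 = 203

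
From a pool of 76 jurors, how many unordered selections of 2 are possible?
C(76,2) = 76!/(2!×74!) = 2850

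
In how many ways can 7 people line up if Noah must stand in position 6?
Fix one position: (7-1)! = 720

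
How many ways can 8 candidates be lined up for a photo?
8! = 40320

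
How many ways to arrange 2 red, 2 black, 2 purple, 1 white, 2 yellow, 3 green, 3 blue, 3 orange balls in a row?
18! / (2! × 2! × 2! × 1! × 2! × 3! × 3! × 3!) = 1852538688000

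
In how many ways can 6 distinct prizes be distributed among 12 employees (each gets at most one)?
P(12,6) = 12!/(12-6)! = 665280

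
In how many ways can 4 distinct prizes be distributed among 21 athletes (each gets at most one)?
P(21,4) = 21!/(21-4)! = 143640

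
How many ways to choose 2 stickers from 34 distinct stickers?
C(34,2) = 34!/(2!×32!) = 561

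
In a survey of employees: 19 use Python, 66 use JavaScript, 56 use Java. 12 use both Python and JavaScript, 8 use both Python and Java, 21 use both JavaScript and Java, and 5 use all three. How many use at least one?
|A∪B∪C| = 19+66+56-12-8-21+5 = 105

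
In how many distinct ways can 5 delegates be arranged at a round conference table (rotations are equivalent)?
Circular: fix one position, arrange the rest. (5-1)! = 24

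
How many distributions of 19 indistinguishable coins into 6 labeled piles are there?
C(19+6-1, 6-1) = C(24, 5) = 42504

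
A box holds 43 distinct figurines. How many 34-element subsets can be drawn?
C(43,34) = 43!/(34!×9!) = 563921995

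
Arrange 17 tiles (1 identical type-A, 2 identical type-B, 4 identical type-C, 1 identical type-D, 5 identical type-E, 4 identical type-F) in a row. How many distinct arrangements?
17! / (1! × 2! × 4! × 1! × 5! × 4!) = 2572970400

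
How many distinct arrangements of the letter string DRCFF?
5! / (1! × 2! × 1! × 1!) = 60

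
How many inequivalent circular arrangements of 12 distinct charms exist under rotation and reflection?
(12-1)!/2 = 39916800/2 = 19958400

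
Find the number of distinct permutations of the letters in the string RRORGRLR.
8! / (1! × 1! × 5! × 1!) = 336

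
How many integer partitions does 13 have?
Pentagonal recurrence p(n) = p(n-1) + p(n-2) - p(n-5) - p(n-7) + p(n-12) + p(n-15) - ... gives p(0..12) = 1, 1, 2, 3, 5, 7, 11, 15, 22, 30, 42, 56, 77. p(13) = p(12) + p(11) - p(8) - p(6) + p(1) = 77 + 56 - 22 - 11 + 1 = 101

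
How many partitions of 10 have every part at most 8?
Let r_j(i) = number of partitions of i into parts ≤ j, for i = 0..10. r_1(i) = 1 for all i; r_j(i) = r_{j-1}(i) + r_j(i-j). Rows j = 2..8: ≤2: 1 1 2 2 3 3 4 4 5 5 6; ≤3: 1 1 2 3 4 5 7 8 10 12 14; ≤4: 1 1 2 3 5 6 9 11 15 18 23; ≤5: 1 1 2 3 5 7 10 13 18 23 30; ≤6: 1 1 2 3 5 7 11 14 20 26 35; ≤7: 1 1 2 3 5 7 11 15 21 28 38; ≤8: 1 1 2 3 5 7 11 15 22 29 40. r_8(10) = 40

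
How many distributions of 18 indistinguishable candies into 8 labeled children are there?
C(18+8-1, 8-1) = C(25, 7) = 480700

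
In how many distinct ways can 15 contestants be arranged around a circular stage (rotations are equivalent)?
Circular: fix one position, arrange the rest. (15-1)! = 87178291200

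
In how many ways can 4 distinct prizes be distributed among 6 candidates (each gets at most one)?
P(6,4) = 6!/(6-4)! = 360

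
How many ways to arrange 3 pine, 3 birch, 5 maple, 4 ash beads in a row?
15! / (3! × 3! × 5! × 4!) = 12612600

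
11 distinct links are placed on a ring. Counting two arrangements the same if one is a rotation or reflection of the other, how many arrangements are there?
(11-1)!/2 = 3628800/2 = 1814400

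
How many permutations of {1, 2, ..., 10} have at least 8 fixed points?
Exactly j fixed points: C(10,j)·!(10-j); sum over j ≥ 8 (derangement numbers via !m = (m-1)·(!(m-1) + !(m-2)): !0..!2 = 1, 0, 1). Σ_{j=8}^{10} C(10,j)·!(10-j) = C(10,8)·!2 + C(10,9)·!1 + C(10,10)·!0 = 45·1 + 10·0 + 1·1 = 46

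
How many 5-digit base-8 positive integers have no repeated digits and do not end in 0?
Last digit: 7 nonzero choices. First digit: 6 (nonzero, ≠last). Middle 3: P(6,3) = 120. Total = 5040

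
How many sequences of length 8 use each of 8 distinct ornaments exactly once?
8! = 40320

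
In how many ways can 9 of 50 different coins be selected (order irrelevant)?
C(50,9) = 50!/(9!×41!) = 2505433700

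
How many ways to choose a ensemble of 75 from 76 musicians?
C(76,75) = 76!/(75!×1!) = 76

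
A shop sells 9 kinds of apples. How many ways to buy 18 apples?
C(18+9-1, 9-1) = C(26, 8) = 1562275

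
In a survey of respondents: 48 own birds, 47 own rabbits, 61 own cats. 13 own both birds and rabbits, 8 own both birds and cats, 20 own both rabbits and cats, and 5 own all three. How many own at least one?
|A∪B∪C| = 48+47+61-13-8-20+5 = 120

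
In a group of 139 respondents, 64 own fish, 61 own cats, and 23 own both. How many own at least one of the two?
|A∪B| = |A| + |B| - |A∩B| = 64 + 61 - 23 = 102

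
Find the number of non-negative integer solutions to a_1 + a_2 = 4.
C(4+2-1, 2-1) = C(5, 1) = 5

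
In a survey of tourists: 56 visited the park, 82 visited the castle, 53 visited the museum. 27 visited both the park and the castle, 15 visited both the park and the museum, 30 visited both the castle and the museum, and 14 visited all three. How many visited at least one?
|A∪B∪C| = 56+82+53-27-15-30+14 = 133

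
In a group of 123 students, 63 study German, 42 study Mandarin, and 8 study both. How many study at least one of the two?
|A∪B| = |A| + |B| - |A∩B| = 63 + 42 - 8 = 97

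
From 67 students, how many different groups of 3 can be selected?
C(67,3) = 67!/(3!×64!) = 47905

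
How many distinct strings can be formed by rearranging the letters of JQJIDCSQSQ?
10! / (1! × 3! × 1! × 1! × 2! × 2!) = 151200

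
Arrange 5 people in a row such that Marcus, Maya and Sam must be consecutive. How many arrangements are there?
Treat the 3 as one block: (5-3+1)! × 3! = 6 × 6 = 36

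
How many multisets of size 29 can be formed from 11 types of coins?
C(29+11-1, 11-1) = C(39, 10) = 635745396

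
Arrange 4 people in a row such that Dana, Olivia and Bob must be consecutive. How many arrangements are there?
Treat the 3 as one block: (4-3+1)! × 3! = 2 × 6 = 12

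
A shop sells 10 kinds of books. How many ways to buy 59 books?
C(59+10-1, 10-1) = C(68, 9) = 49280065120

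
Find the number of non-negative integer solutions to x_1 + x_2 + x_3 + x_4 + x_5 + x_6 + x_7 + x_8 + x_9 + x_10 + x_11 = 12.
C(12+11-1, 11-1) = C(22, 10) = 646646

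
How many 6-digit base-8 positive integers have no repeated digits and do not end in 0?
Last digit: 7 nonzero choices. First digit: 6 (nonzero, ≠last). Middle 4: P(6,4) = 360. Total = 15120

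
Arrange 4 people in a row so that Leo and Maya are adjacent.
Treat as block: (4-1)! × 2! = 6 × 2 = 12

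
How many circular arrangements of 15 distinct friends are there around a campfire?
Circular: fix one position, arrange the rest. (15-1)! = 87178291200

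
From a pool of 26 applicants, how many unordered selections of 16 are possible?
C(26,16) = 26!/(16!×10!) = 5311735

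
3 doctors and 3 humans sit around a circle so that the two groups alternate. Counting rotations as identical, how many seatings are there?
Fix one of the doctors: (3-1)! ways for the remaining doctors, × 3! ways for the humans = 2 × 6 = 12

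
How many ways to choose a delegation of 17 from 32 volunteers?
C(32,17) = 32!/(17!×15!) = 565722720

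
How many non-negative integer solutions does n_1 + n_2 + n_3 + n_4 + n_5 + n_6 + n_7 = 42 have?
C(42+7-1, 7-1) = C(48, 6) = 12271512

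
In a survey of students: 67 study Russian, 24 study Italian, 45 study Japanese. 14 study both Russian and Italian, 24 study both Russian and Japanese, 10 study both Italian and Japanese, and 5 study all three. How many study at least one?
|A∪B∪C| = 67+24+45-14-24-10+5 = 93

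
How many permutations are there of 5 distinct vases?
5! = 120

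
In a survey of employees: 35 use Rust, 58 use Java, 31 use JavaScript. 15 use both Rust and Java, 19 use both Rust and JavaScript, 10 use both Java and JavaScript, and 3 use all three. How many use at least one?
|A∪B∪C| = 35+58+31-15-19-10+3 = 83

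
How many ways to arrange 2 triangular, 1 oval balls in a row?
3! / (2! × 1!) = 3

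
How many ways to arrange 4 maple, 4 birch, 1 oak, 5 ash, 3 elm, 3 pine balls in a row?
20! / (4! × 4! × 1! × 5! × 3! × 3!) = 977728752000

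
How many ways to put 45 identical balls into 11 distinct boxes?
C(45+11-1, 11-1) = C(55, 10) = 29248649430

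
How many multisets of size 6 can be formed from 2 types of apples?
C(6+2-1, 2-1) = C(7, 1) = 7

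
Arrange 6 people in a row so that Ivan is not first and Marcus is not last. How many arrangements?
By inclusion-exclusion: 6! - 2×(6-1)! + (6-2)! = 720 - 240 + 24 = 504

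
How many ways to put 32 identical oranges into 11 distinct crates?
C(32+11-1, 11-1) = C(42, 10) = 1471442973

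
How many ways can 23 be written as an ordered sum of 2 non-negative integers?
C(23+2-1, 2-1) = C(24, 1) = 24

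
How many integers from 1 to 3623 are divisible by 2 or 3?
⌊3623/2⌋ + ⌊3623/3⌋ - ⌊3623/6⌋ = 1811 + 1207 - 603 = 2415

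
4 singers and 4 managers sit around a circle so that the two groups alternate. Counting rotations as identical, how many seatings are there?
Fix one of the singers: (4-1)! ways for the remaining singers, × 4! ways for the managers = 6 × 24 = 144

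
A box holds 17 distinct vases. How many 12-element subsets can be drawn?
C(17,12) = 17!/(12!×5!) = 6188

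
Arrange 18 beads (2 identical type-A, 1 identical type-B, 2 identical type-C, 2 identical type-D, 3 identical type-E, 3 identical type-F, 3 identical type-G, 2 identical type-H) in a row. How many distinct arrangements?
18! / (2! × 1! × 2! × 2! × 3! × 3! × 3! × 2!) = 1852538688000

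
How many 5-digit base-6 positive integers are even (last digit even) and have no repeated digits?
Last∈{0,2,4}. Last=0: 120. Last nonzero: 2×4×P(4,3) = 192. Total = 312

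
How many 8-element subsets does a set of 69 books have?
C(69,8) = 69!/(8!×61!) = 8361453672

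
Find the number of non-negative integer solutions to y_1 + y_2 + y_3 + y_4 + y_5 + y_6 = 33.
C(33+6-1, 6-1) = C(38, 5) = 501942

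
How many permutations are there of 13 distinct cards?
13! = 6227020800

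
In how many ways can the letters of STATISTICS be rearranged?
10! / (3! × 3! × 1! × 2! × 1!) = 50400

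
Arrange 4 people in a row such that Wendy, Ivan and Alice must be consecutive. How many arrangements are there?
Treat the 3 as one block: (4-3+1)! × 3! = 2 × 6 = 12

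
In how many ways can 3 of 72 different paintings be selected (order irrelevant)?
C(72,3) = 72!/(3!×69!) = 59640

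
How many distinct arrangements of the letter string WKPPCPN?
7! / (3! × 1! × 1! × 1! × 1!) = 840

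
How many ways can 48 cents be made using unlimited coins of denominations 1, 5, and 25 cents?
Coefficient of x^48 in 1/(1-x^1) · 1/(1-x^5) · 1/(1-x^25). Case on j = number of 25-cent coins (j = 0..1); remainder r = 48 - 25j is made from {1,5} in ⌊r/5⌋+1 ways. r = 48, 23 → 10 + 5 = 15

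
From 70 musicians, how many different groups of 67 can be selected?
C(70,67) = 70!/(67!×3!) = 54740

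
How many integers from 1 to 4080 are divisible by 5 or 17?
⌊4080/5⌋ + ⌊4080/17⌋ - ⌊4080/85⌋ = 816 + 240 - 48 = 1008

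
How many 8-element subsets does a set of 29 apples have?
C(29,8) = 29!/(8!×21!) = 4292145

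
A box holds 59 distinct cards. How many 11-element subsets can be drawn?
C(59,11) = 59!/(11!×48!) = 279871768995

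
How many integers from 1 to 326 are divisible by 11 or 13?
⌊326/11⌋ + ⌊326/13⌋ - ⌊326/143⌋ = 29 + 25 - 2 = 52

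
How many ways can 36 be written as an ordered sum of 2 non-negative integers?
C(36+2-1, 2-1) = C(37, 1) = 37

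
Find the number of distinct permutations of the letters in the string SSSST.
5! / (4! × 1!) = 5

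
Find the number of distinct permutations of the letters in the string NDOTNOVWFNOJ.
12! / (3! × 1! × 1! × 1! × 1! × 3! × 1! × 1!) = 13305600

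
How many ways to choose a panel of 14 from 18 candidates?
C(18,14) = 18!/(14!×4!) = 3060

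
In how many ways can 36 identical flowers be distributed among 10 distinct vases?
C(36+10-1, 10-1) = C(45, 9) = 886163135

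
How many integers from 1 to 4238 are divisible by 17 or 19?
⌊4238/17⌋ + ⌊4238/19⌋ - ⌊4238/323⌋ = 249 + 223 - 13 = 459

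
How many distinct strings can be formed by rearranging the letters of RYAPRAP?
7! / (2! × 2! × 2! × 1!) = 630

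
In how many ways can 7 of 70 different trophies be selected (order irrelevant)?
C(70,7) = 70!/(7!×63!) = 1198774720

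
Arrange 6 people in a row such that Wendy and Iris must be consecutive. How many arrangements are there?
Treat the 2 as one block: (6-2+1)! × 2! = 120 × 2 = 240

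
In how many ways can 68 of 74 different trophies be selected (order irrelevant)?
C(74,68) = 74!/(68!×6!) = 185250786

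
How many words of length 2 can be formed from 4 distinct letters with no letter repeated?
P(4,2) = 4!/(4-2)! = 12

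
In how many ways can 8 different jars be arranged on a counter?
8! = 40320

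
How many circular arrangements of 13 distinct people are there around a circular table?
Circular: fix one position, arrange the rest. (13-1)! = 479001600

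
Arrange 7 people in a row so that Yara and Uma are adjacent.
Treat as block: (7-1)! × 2! = 720 × 2 = 1440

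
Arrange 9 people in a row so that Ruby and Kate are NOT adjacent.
Total - adjacent = 9! - (9-1)!×2 = 362880 - 80640 = 282240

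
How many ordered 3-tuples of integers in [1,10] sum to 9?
Coefficient of x^9 in (x + x² + ... + x^10)^3. By inclusion-exclusion on dice exceeding 10: Σ_j (-1)^j C(3,j)·C(9-1-10j, 2) = C(3,0)·C(8,2) = 1·28 = 28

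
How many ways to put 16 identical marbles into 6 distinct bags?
C(16+6-1, 6-1) = C(21, 5) = 20349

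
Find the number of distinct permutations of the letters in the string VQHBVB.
6! / (1! × 2! × 1! × 2!) = 180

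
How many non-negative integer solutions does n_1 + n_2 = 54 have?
C(54+2-1, 2-1) = C(55, 1) = 55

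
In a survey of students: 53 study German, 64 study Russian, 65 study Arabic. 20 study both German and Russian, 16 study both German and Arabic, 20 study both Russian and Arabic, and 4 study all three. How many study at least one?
|A∪B∪C| = 53+64+65-20-16-20+4 = 130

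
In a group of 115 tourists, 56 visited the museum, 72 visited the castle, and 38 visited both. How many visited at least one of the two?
|A∪B| = |A| + |B| - |A∩B| = 56 + 72 - 38 = 90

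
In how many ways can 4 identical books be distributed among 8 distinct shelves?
C(4+8-1, 8-1) = C(11, 7) = 330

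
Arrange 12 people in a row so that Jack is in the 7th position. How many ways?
Fix one position: (12-1)! = 39916800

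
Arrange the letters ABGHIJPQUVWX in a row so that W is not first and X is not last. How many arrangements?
By inclusion-exclusion: 12! - 2×(12-1)! + (12-2)! = 479001600 - 79833600 + 3628800 = 402796800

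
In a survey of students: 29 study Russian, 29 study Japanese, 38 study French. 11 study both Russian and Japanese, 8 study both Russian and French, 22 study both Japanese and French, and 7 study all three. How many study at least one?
|A∪B∪C| = 29+29+38-11-8-22+7 = 62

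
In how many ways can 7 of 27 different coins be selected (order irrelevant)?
C(27,7) = 27!/(7!×20!) = 888030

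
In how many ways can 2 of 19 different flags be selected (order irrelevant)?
C(19,2) = 19!/(2!×17!) = 171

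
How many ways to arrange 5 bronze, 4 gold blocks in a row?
9! / (5! × 4!) = 126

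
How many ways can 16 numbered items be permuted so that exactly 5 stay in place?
Choose the 5 fixed points C(16,5) = 4368, derange the rest: !11 = Σ_{j=0}^{11} (-1)^j·11!/j! = 39916800 - 39916800 + 19958400 - 6652800 + 1663200 - 332640 + 55440 - 7920 + 990 - 110 + 11 - 1 = 14684570. Product = 4368 × 14684570 = 64142201760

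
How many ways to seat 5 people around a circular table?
Circular: fix one position, arrange the rest. (5-1)! = 24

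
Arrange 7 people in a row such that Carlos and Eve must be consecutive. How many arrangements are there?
Treat the 2 as one block: (7-2+1)! × 2! = 720 × 2 = 1440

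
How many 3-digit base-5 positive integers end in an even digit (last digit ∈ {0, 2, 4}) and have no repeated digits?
Last∈{0,2,4}. Last=0: 12. Last nonzero: 2×3×P(3,1) = 18. Total = 30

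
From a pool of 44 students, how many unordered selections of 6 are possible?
C(44,6) = 44!/(6!×38!) = 7059052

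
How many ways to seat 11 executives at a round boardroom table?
Circular: fix one position, arrange the rest. (11-1)! = 3628800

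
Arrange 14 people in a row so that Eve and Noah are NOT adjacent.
Total - adjacent = 14! - (14-1)!×2 = 87178291200 - 12454041600 = 74724249600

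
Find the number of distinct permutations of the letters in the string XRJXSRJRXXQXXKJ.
15! / (6! × 1! × 3! × 3! × 1! × 1!) = 50450400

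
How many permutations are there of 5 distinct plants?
5! = 120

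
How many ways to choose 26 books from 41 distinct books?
C(41,26) = 41!/(26!×15!) = 63432274896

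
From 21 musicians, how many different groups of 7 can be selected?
C(21,7) = 21!/(7!×14!) = 116280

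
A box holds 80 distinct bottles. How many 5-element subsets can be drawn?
C(80,5) = 80!/(5!×75!) = 24040016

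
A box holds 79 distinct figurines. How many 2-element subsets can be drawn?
C(79,2) = 79!/(2!×77!) = 3081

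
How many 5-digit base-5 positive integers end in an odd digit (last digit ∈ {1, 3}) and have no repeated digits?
Last∈{1,3}. Last=0: 0. Last nonzero: 2×3×P(3,3) = 36. Total = 36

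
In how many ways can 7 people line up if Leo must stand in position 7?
Fix one position: (7-1)! = 720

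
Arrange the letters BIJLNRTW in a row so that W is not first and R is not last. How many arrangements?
By inclusion-exclusion: 8! - 2×(8-1)! + (8-2)! = 40320 - 10080 + 720 = 30960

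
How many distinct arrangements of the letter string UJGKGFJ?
7! / (1! × 1! × 2! × 1! × 2!) = 1260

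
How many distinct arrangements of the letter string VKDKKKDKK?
9! / (1! × 6! × 2!) = 252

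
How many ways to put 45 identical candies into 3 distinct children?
C(45+3-1, 3-1) = C(47, 2) = 1081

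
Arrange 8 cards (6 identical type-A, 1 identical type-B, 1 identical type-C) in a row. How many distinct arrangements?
8! / (6! × 1! × 1!) = 56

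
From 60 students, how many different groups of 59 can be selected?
C(60,59) = 60!/(59!×1!) = 60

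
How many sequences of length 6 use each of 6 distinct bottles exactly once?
6! = 720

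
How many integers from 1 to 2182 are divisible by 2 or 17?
⌊2182/2⌋ + ⌊2182/17⌋ - ⌊2182/34⌋ = 1091 + 128 - 64 = 1155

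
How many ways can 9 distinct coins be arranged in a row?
9! = 362880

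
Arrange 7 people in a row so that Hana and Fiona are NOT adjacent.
Total - adjacent = 7! - (7-1)!×2 = 5040 - 1440 = 3600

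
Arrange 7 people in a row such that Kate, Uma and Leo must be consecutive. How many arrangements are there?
Treat the 3 as one block: (7-3+1)! × 3! = 120 × 6 = 720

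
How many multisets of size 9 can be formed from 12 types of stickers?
C(9+12-1, 12-1) = C(20, 11) = 167960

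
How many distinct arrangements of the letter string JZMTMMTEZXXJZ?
13! / (2! × 2! × 2! × 3! × 1! × 3!) = 21621600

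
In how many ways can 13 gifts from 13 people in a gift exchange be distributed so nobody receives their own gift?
!13 = Σ_{j=0}^{13} (-1)^j·13!/j! = 6227020800 - 6227020800 + 3113510400 - 1037836800 + 259459200 - 51891840 + 8648640 - 1235520 + 154440 - 17160 + 1716 - 156 + 13 - 1 = 2290792932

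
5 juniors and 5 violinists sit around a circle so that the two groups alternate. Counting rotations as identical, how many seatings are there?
Fix one of the juniors: (5-1)! ways for the remaining juniors, × 5! ways for the violinists = 24 × 120 = 2880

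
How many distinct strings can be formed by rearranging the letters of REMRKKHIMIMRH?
13! / (3! × 2! × 2! × 2! × 1! × 3!) = 21621600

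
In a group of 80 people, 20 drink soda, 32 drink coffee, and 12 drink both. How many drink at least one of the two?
|A∪B| = |A| + |B| - |A∩B| = 20 + 32 - 12 = 40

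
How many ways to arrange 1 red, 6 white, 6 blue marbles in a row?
13! / (1! × 6! × 6!) = 12012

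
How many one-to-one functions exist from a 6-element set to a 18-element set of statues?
P(18,6) = 18!/(18-6)! = 13366080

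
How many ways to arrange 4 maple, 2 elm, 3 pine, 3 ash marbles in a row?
12! / (4! × 2! × 3! × 3!) = 277200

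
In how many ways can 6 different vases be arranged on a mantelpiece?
6! = 720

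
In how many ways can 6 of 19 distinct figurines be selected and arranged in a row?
P(19,6) = 19!/(19-6)! = 19535040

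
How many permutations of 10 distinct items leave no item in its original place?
!10 = Σ_{j=0}^{10} (-1)^j·10!/j! = 3628800 - 3628800 + 1814400 - 604800 + 151200 - 30240 + 5040 - 720 + 90 - 10 + 1 = 1334961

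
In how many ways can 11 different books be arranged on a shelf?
11! = 39916800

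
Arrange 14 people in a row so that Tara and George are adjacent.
Treat as block: (14-1)! × 2! = 6227020800 × 2 = 12454041600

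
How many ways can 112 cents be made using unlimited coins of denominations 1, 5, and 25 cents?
Coefficient of x^112 in 1/(1-x^1) · 1/(1-x^5) · 1/(1-x^25). Case on j = number of 25-cent coins (j = 0..4); remainder r = 112 - 25j is made from {1,5} in ⌊r/5⌋+1 ways. r = 112, 87, 62, 37, 12 → 23 + 18 + 13 + 8 + 3 = 65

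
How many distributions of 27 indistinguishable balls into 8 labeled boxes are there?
C(27+8-1, 8-1) = C(34, 7) = 5379616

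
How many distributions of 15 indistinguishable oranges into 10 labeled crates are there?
C(15+10-1, 10-1) = C(24, 9) = 1307504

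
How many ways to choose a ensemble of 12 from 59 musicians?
C(59,12) = 59!/(12!×47!) = 1119487075980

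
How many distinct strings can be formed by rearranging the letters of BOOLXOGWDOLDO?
13! / (1! × 2! × 1! × 5! × 2! × 1! × 1!) = 12972960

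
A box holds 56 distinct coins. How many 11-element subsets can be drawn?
C(56,11) = 56!/(11!×45!) = 148902215280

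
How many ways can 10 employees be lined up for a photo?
10! = 3628800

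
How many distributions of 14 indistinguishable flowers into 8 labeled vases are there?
C(14+8-1, 8-1) = C(21, 7) = 116280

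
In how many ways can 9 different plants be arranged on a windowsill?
9! = 362880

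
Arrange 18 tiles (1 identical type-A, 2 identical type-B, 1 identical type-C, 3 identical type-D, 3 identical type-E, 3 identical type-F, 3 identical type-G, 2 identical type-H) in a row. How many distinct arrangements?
18! / (1! × 2! × 1! × 3! × 3! × 3! × 3! × 2!) = 1235025792000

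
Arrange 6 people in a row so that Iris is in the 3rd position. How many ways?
Fix one position: (6-1)! = 120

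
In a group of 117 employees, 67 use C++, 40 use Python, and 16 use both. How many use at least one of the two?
|A∪B| = |A| + |B| - |A∩B| = 67 + 40 - 16 = 91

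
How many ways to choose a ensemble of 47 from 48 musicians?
C(48,47) = 48!/(47!×1!) = 48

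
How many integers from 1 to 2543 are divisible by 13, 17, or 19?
⌊2543/13⌋+⌊2543/17⌋+⌊2543/19⌋ - ⌊2543/221⌋-⌊2543/247⌋-⌊2543/323⌋ + ⌊2543/4199⌋ = 195+149+133 - 11-10-7 + 0 = 449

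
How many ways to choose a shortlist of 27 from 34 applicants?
C(34,27) = 34!/(27!×7!) = 5379616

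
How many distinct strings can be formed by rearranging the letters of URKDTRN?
7! / (2! × 1! × 1! × 1! × 1! × 1!) = 2520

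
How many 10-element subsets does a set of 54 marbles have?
C(54,10) = 54!/(10!×44!) = 23930713170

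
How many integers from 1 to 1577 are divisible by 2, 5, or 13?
⌊1577/2⌋+⌊1577/5⌋+⌊1577/13⌋ - ⌊1577/10⌋-⌊1577/26⌋-⌊1577/65⌋ + ⌊1577/130⌋ = 788+315+121 - 157-60-24 + 12 = 995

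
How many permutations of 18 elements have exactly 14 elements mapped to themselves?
Choose the 14 fixed points C(18,14) = 3060, derange the rest: !4 = Σ_{j=0}^{4} (-1)^j·4!/j! = 24 - 24 + 12 - 4 + 1 = 9. Product = 3060 × 9 = 27540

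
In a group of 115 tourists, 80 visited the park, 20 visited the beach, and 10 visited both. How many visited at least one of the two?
|A∪B| = |A| + |B| - |A∩B| = 80 + 20 - 10 = 90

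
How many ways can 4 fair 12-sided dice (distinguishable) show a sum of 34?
Coefficient of x^34 in (x + x² + ... + x^12)^4. By inclusion-exclusion on dice exceeding 12: Σ_j (-1)^j C(4,j)·C(34-1-12j, 3) = C(4,0)·C(33,3) - C(4,1)·C(21,3) + C(4,2)·C(9,3) = 1·5456 - 4·1330 + 6·84 = 640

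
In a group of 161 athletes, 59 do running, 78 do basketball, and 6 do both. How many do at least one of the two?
|A∪B| = |A| + |B| - |A∩B| = 59 + 78 - 6 = 131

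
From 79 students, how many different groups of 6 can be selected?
C(79,6) = 79!/(6!×73!) = 277962685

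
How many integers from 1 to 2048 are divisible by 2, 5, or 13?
⌊2048/2⌋+⌊2048/5⌋+⌊2048/13⌋ - ⌊2048/10⌋-⌊2048/26⌋-⌊2048/65⌋ + ⌊2048/130⌋ = 1024+409+157 - 204-78-31 + 15 = 1292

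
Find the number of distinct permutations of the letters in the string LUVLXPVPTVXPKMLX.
16! / (1! × 1! × 3! × 3! × 3! × 1! × 3! × 1!) = 16144128000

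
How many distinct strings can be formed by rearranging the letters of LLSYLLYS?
8! / (4! × 2! × 2!) = 420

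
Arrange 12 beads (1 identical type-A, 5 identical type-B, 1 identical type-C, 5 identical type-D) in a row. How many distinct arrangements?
12! / (1! × 5! × 1! × 5!) = 33264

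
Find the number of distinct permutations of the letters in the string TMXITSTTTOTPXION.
16! / (1! × 1! × 2! × 6! × 2! × 2! × 1! × 1!) = 3632428800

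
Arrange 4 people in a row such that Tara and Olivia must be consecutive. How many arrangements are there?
Treat the 2 as one block: (4-2+1)! × 2! = 6 × 2 = 12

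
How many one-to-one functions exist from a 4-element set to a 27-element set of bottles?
P(27,4) = 27!/(27-4)! = 421200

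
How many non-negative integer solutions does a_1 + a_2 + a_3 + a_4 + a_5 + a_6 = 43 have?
C(43+6-1, 6-1) = C(48, 5) = 1712304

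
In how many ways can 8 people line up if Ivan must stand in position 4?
Fix one position: (8-1)! = 5040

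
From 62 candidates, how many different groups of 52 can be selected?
C(62,52) = 62!/(52!×10!) = 107518933731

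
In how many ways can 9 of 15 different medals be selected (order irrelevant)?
C(15,9) = 15!/(9!×6!) = 5005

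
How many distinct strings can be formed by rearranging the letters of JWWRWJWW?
8! / (2! × 1! × 5!) = 168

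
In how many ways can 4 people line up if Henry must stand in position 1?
Fix one position: (4-1)! = 6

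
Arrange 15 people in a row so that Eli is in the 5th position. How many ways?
Fix one position: (15-1)! = 87178291200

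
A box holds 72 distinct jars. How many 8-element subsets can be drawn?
C(72,8) = 72!/(8!×64!) = 11969016345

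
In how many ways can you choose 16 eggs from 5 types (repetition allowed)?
C(16+5-1, 5-1) = C(20, 4) = 4845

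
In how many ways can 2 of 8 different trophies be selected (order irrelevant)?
C(8,2) = 8!/(2!×6!) = 28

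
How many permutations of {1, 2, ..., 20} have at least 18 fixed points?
Exactly j fixed points: C(20,j)·!(20-j); sum over j ≥ 18 (derangement numbers via !m = (m-1)·(!(m-1) + !(m-2)): !0..!2 = 1, 0, 1). Σ_{j=18}^{20} C(20,j)·!(20-j) = C(20,18)·!2 + C(20,19)·!1 + C(20,20)·!0 = 190·1 + 20·0 + 1·1 = 191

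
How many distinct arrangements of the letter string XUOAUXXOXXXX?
12! / (2! × 1! × 2! × 7!) = 23760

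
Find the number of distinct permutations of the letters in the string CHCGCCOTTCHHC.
13! / (2! × 6! × 1! × 3! × 1!) = 720720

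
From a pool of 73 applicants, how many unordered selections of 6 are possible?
C(73,6) = 73!/(6!×67!) = 170230452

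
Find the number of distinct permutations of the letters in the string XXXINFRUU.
9! / (3! × 1! × 2! × 1! × 1! × 1!) = 30240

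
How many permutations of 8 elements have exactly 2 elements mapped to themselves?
Choose the 2 fixed points C(8,2) = 28, derange the rest: !6 = Σ_{j=0}^{6} (-1)^j·6!/j! = 720 - 720 + 360 - 120 + 30 - 6 + 1 = 265. Product = 28 × 265 = 7420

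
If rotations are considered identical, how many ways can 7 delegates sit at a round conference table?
Circular: fix one position, arrange the rest. (7-1)! = 720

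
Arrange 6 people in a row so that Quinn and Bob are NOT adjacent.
Total - adjacent = 6! - (6-1)!×2 = 720 - 240 = 480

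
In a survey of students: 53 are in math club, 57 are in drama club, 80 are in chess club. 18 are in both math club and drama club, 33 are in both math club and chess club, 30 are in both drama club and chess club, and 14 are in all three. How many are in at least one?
|A∪B∪C| = 53+57+80-18-33-30+14 = 123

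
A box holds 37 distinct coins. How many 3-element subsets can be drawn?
C(37,3) = 37!/(3!×34!) = 7770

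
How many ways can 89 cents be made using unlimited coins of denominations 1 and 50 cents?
Coefficient of x^89 in 1/(1-x^1) · 1/(1-x^50). Use j coins of 50 for j = 0..⌊89/50⌋ = 1, the rest in 1s: 1 + 1 = 2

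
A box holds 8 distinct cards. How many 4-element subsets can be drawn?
C(8,4) = 8!/(4!×4!) = 70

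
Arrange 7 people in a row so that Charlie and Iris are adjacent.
Treat as block: (7-1)! × 2! = 720 × 2 = 1440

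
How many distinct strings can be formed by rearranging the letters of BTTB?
4! / (2! × 2!) = 6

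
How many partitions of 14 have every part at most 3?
Let r_j(i) = number of partitions of i into parts ≤ j, for i = 0..14. r_1(i) = 1 for all i; r_j(i) = r_{j-1}(i) + r_j(i-j). Rows j = 2..3: ≤2: 1 1 2 2 3 3 4 4 5 5 6 6 7 7 8; ≤3: 1 1 2 3 4 5 7 8 10 12 14 16 19 21 24. r_3(14) = 24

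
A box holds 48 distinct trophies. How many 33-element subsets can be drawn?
C(48,33) = 48!/(33!×15!) = 1093260079344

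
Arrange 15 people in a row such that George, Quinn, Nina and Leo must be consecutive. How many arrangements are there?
Treat the 4 as one block: (15-4+1)! × 4! = 479001600 × 24 = 11496038400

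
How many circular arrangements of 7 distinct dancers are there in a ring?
Circular: fix one position, arrange the rest. (7-1)! = 720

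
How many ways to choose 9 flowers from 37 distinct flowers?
C(37,9) = 37!/(9!×28!) = 124403620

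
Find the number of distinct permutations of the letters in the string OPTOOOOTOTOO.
12! / (1! × 8! × 3!) = 1980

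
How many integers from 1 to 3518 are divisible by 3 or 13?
⌊3518/3⌋ + ⌊3518/13⌋ - ⌊3518/39⌋ = 1172 + 270 - 90 = 1352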